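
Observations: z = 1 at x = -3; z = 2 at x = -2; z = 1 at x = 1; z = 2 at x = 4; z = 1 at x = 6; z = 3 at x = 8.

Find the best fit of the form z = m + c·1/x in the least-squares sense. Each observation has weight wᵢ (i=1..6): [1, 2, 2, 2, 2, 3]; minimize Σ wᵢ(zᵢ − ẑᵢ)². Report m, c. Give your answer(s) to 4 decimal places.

Forming AᵀWA = [[12, 15/8]; [15/8, 545/192]] and AᵀWz = [22, 17/8]ᵀ gives AᵀWA·[m, c]ᵀ = AᵀWz.
Eliminating c: (545/192)·(row 1) − (15/8)·(row 2) gives (1955/64)·m = (545/192)·22 − (15/8)·(17/8) = 11225/192, so m = 2245/1173.
Then c = ((17/8) − (15/8)·(2245/1173))/(545/192) = -1008/1955.

m = 1.9139, c = -0.5156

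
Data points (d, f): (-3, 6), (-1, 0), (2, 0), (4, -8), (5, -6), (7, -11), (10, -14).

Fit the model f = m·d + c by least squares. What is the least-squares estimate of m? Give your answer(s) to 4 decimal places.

m = -1.5106

XᵀX·[m, c]ᵀ = Xᵀf reads: 204·m + 24·c = -297;  24·m + 7·c = -33.
(Σd·d = 204, Σd = 24, Σ1 = 7, Σd·f = -297, Σf = -33.)
Eliminating c: 7·(row 1) − 24·(row 2) gives 852·m = 7·(-297) − 24·(-33) = -1287, so m = -429/284.
Then c = ((-33) − 24·(-429/284))/7 = 33/71.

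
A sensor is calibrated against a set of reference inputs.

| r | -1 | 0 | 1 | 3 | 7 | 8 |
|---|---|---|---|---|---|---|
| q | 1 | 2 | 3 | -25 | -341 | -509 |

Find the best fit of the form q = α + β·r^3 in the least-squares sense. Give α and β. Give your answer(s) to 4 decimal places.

From the data, Σ1 = 6, Σr^3 = 882, Σr^3·r^3 = 380524.
And Σq = -869, Σr^3·q = -378244.
So MᵀM·[α, β]ᵀ = Mᵀq: [[6, 882]; [882, 380524]]·[α, β]ᵀ = [-869, -378244]ᵀ.
Determinant 6·380524 − 882² = 1505220.
α = ((-869)·380524 − 882·(-378244))/1505220 = 733963/376305; β = (6·(-378244) − 882·(-869))/1505220 = -250501/250870.

α = 1.9504, β = -0.9985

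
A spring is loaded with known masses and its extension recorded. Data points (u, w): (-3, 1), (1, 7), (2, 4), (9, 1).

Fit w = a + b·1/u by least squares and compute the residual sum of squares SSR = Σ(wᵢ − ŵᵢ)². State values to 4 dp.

SSR = 2.5899

The normal equations are: 4·a + (23/18)·b = 13;  (23/18)·a + (445/324)·b = 79/9.
(Σ1 = 4, Σ1/u = 23/18, Σ1/u·1/u = 445/324, Σw = 13, Σ1/u·w = 79/9.)
Determinant 4·(445/324) − (23/18)² = 139/36.
a = (13·(445/324) − (23/18)·(79/9))/(139/36) = 239/139; b = (4·(79/9) − (23/18)·13)/(139/36) = 666/139.
Residuals: 122/139, 68/139, -16/139, -174/139; SSR = 360/139.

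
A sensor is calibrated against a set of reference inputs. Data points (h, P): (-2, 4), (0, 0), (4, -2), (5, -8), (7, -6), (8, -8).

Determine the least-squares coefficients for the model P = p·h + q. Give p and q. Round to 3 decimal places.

p = -1.147, q = 0.871

From the data, Σh·h = 158, Σh = 22, Σ1 = 6.
Right-hand side: Σh·P = -162, ΣP = -20.
Normal equations: [[158, 22]; [22, 6]]·[p, q]ᵀ = [-162, -20]ᵀ.
Eliminating q: 6·(row 1) − 22·(row 2) gives 464·p = 6·(-162) − 22·(-20) = -532, so p = -133/116.
Then q = ((-20) − 22·(-133/116))/6 = 101/116.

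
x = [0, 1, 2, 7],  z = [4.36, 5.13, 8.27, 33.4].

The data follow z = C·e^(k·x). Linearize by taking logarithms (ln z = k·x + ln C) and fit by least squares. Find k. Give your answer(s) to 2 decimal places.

k = 0.30

Taking logs, ln z = k·x + ln C, so regress ln z on x.
Σx = 10.0000, Σ(x)² = 54.0000, Σln z = 8.7288, Σx·ln z = 30.4203.
Equations: 54.0000·k + 10.0000·ln C = 30.4203;  10.0000·k + 4·ln C = 8.7288.
Slope k = (n·Σx·ln z − Σx·Σln z)/(n·Σ(x)² − (Σx)²) = (4·30.4203 − 10.0000·8.7288)/116.0000 = 0.29649; ln C = (Σln z − k·Σx)/n = 1.44096.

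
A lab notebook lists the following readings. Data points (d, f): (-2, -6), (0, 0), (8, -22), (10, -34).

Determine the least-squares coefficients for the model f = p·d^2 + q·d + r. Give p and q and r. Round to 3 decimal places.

With design matrix X, XᵀX = [[14112, 1504, 168]; [1504, 168, 16]; [168, 16, 4]] and Xᵀf = [-4832, -504, -62]ᵀ.
Inverting the 3×3 Gram matrix, [p, q, r]ᵀ = [-9/20, 74/65, -15/13]ᵀ.

p = -0.450, q = 1.138, r = -1.154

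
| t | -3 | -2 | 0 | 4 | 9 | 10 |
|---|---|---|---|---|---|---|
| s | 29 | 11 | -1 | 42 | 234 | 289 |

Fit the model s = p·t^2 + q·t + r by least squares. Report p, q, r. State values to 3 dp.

Entries of XᵀX: Σt^2·t^2 = 16914, Σt^2·t = 1758, Σt^2 = 210, Σt·t = 210, Σt = 18, Σ1 = 6.
Right-hand side: Σt^2·s = 48831, Σt·s = 5055, Σs = 604.
Normal equations: [[16914, 1758, 210]; [1758, 210, 18]; [210, 18, 6]]·[p, q, r]ᵀ = [48831, 5055, 604]ᵀ.
Inverting the 3×3 Gram matrix, [p, q, r]ᵀ = [55141/18300, -18283/18300, -5481/3050]ᵀ.

p = 3.013, q = -0.999, r = -1.797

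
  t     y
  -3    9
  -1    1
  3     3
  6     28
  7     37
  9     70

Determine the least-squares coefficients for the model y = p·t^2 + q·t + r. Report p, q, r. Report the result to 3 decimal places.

p = 1.005, q = -1.100, r = -2.469

Setting ∂/∂p … = 0 gives: 10421·p + 1287·q + 185·r = 8600;  1287·p + 185·q + 21·r = 1038;  185·p + 21·q + 6·r = 148.
(Σt^2·t^2 = 10421, Σt^2·t = 1287, Σt^2 = 185, Σt·t = 185, Σt = 21, Σ1 = 6, Σt^2·y = 8600, Σt·y = 1038, Σy = 148.)
Inverting the 3×3 Gram matrix, [p, q, r]ᵀ = [70529/70180, -77217/70180, -86639/35090]ᵀ.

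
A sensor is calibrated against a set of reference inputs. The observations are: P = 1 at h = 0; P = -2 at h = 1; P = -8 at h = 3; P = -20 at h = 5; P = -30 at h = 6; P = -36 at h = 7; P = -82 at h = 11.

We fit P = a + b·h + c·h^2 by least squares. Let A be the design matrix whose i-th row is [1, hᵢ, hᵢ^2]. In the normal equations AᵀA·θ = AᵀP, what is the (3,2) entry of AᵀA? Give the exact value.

Row 3 ↔ basis h^2, column 2 ↔ basis h, so (AᵀA)_{3,2} = Σᵢ (h^2)·(h) = (0)·(0) + (1)·(1) + (9)·(3) + (25)·(5) + (36)·(6) + (49)·(7) + (121)·(11) = 2043.

2043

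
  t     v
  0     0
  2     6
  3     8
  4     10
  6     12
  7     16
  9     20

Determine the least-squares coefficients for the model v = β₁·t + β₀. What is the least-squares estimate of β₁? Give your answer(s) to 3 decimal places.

β₁ = 2.099

With design matrix A, AᵀA = [[195, 31]; [31, 7]] and Aᵀv = [440, 72]ᵀ.
Δ = 195·7 − 31² = 404.
β₁ = (440·7 − 31·72)/404 = 212/101; β₀ = (195·72 − 31·440)/404 = 100/101.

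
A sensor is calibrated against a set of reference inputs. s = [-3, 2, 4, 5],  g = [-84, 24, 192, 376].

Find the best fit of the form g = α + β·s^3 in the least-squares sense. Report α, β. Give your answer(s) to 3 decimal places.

α = -1.431, β = 3.022

The normal equations are: 4·α + 170·β = 508;  170·α + 20514·β = 61748.
Eliminating β: 20514·(row 1) − 170·(row 2) gives 53156·α = 20514·508 − 170·61748 = -76048, so α = -196/137.
Then β = (61748 − 170·(-196/137))/20514 = 414/137.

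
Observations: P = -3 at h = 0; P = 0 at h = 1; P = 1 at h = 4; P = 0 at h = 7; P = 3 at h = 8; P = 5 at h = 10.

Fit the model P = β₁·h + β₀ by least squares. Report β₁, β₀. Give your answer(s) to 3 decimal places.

β₁ = 0.600, β₀ = -2.000

Compute the Gram sums: Σh·h = 230, Σh = 30, Σ1 = 6.
And Σh·P = 78, ΣP = 6.
XᵀX·[β₁, β₀]ᵀ = XᵀP becomes [[230, 30]; [30, 6]]·[β₁, β₀]ᵀ = [78, 6]ᵀ.
Determinant 230·6 − 30² = 480.
β₁ = (78·6 − 30·6)/480 = 3/5; β₀ = (230·6 − 30·78)/480 = -2.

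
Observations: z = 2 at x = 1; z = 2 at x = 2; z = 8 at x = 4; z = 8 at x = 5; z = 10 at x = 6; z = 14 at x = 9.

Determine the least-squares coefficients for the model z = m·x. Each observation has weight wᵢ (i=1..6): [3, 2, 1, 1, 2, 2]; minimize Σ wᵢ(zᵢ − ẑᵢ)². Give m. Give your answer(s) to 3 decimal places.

m = 1.601

AᵀWA·[m]ᵀ = AᵀWz reads: 286·m = 458.
m = 458/286 = 1.6014.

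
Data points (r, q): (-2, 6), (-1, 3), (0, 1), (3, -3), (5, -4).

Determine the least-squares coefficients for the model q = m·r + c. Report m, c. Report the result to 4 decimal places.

m = -1.3824, c = 1.9824

Sums needed: Σr·r = 39, Σr = 5, Σ1 = 5.
And Σr·q = -44, Σq = 3.
XᵀX·[m, c]ᵀ = Xᵀq becomes [[39, 5]; [5, 5]]·[m, c]ᵀ = [-44, 3]ᵀ.
det = 39·5 − 5² = 170.
m = ((-44)·5 − 5·3)/170 = -47/34; c = (39·3 − 5·(-44))/170 = 337/170.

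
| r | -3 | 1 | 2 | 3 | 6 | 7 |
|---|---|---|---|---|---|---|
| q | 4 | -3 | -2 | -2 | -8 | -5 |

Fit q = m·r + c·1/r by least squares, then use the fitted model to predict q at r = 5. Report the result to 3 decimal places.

q̂ = -4.866

Normal-equation sums: Σr·r = 108, Σr·1/r = 6, Σ1/r·1/r = 149/98.
Right-hand side: Σr·q = -108, Σ1/r·q = -169/21.
Δ = 108·(149/98) − 6² = 6282/49.
m = ((-108)·(149/98) − 6·(-169/21))/(6282/49) = -2840/3141; c = (108·(-169/21) − 6·(-108))/(6282/49) = -602/349.
At r = 5: q̂ = (-2840/3141)·(5) + (-602/349)·(1/5) = -76418/15705.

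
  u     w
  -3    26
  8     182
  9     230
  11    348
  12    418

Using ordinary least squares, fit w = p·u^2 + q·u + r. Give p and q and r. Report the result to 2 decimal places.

p = 3.00, q = -0.91, r = -3.68

The normal equations are: 46115·p + 4273·q + 419·r = 132812;  4273·p + 419·q + 37·r = 12292;  419·p + 37·q + 5·r = 1204.
(Σu^2·u^2 = 46115, Σu^2·u = 4273, Σu^2 = 419, Σu·u = 419, Σu = 37, Σ1 = 5, Σu^2·w = 132812, Σu·w = 12292, Σw = 1204.)
Inverting the 3×3 Gram matrix, [p, q, r]ᵀ = [11611/3873, -1177/1291, -14254/3873]ᵀ.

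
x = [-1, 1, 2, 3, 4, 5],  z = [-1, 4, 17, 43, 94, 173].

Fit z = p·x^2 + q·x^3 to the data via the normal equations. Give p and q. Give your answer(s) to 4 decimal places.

Entries of AᵀA: Σx^2·x^2 = 980, Σx^2·x^3 = 4424, Σx^3·x^3 = 20516.
Right-hand side: Σx^2·z = 6287, Σx^3·z = 28943.
det = 980·20516 − 4424² = 533904.
p = (6287·20516 − 4424·28943)/533904 = 78355/44492; q = (980·28943 − 4424·6287)/533904 = 6553/6356.

p = 1.7611, q = 1.0310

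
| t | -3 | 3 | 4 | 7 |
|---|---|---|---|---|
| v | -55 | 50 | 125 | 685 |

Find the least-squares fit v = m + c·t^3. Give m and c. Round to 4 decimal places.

m = -2.6229, c = 2.0037

The normal equations are: 4·m + 407·c = 805;  407·m + 123203·c = 245790.
(Σ1 = 4, Σt^3 = 407, Σt^3·t^3 = 123203, Σv = 805, Σt^3·v = 245790.)
det = 4·123203 − 407² = 327163.
m = (805·123203 − 407·245790)/327163 = -858115/327163; c = (4·245790 − 407·805)/327163 = 655525/327163.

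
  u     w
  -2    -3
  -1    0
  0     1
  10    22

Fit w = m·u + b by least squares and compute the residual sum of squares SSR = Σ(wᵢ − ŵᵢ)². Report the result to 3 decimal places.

SSR = 0.674

AᵀA·[m, b]ᵀ = Aᵀw reads: 105·m + 7·b = 226;  7·m + 4·b = 20.
Eliminating b: 4·(row 1) − 7·(row 2) gives 371·m = 4·226 − 7·20 = 764, so m = 764/371.
Then b = (20 − 7·(764/371))/4 = 74/53.
Residuals: -103/371, 246/371, -21/53, 4/371; SSR = 250/371.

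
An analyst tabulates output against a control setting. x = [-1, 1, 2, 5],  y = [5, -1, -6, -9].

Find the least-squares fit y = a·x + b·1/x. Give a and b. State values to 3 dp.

a = -1.838, b = -1.506

Sums needed: Σx·x = 31, Σx·1/x = 4, Σ1/x·1/x = 229/100.
Moment sums: Σx·y = -63, Σ1/x·y = -54/5.
Eliminating b: (229/100)·(row 1) − 4·(row 2) gives (5499/100)·a = (229/100)·(-63) − 4·(-54/5) = -10107/100, so a = -1123/611.
Then b = ((-54/5) − 4·(-1123/611))/(229/100) = -920/611.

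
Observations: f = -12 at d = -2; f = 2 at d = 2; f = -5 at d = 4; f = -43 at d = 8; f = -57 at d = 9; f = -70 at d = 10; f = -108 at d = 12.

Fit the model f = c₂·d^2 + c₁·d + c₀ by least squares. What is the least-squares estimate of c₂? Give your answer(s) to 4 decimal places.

c₂ = -0.9873

Entries of MᵀM: Σd^2·d^2 = 41681, Σd^2·d = 4033, Σd^2 = 413, Σd·d = 413, Σd = 43, Σ1 = 7.
Moment sums: Σd^2·f = -30041, Σd·f = -2845, Σf = -293.
Inverting the 3×3 Gram matrix, [c₂, c₁, c₀]ᵀ = [-195411/197923, 52202/17993, -14874/10417]ᵀ.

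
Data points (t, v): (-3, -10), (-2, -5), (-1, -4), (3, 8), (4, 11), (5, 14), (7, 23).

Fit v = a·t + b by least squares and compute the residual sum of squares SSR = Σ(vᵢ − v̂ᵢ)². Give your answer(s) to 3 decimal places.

The normal equations are: 113·a + 13·b = 343;  13·a + 7·b = 37.
(Σt·t = 113, Σt = 13, Σ1 = 7, Σt·v = 343, Σv = 37.)
Eliminating b: 7·(row 1) − 13·(row 2) gives 622·a = 7·343 − 13·37 = 1920, so a = 960/311.
Then b = (37 − 13·(960/311))/7 = -139/311.
Residuals: -91/311, 504/311, -145/311, -253/311, -280/311, -307/311, 572/311; SSR = 2724/311.

SSR = 8.759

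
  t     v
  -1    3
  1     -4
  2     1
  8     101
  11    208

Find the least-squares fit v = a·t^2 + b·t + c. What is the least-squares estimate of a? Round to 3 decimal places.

Sums needed: Σt^2·t^2 = 18755, Σt^2·t = 1851, Σt^2 = 191, Σt·t = 191, Σt = 21, Σ1 = 5.
And Σt^2·v = 31635, Σt·v = 3091, Σv = 309.
Solving the 3×3 system (Gaussian elimination) gives a = 21936/10831, b = -34867/10831, c = -22158/10831.

a = 2.025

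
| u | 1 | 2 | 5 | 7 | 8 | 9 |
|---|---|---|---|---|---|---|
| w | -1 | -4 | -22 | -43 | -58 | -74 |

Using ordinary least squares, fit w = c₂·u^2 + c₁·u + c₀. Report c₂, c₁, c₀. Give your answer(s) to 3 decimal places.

c₂ = -0.993, c₁ = 0.877, c₀ = -1.289

AᵀA·[c₂, c₁, c₀]ᵀ = Aᵀw reads: 13700·c₂ + 1718·c₁ + 224·c₀ = -12380;  1718·c₂ + 224·c₁ + 32·c₀ = -1550;  224·c₂ + 32·c₁ + 6·c₀ = -202.
Row-reducing yields c₂ = -535/539, c₁ = 2364/2695, c₀ = -3473/2695.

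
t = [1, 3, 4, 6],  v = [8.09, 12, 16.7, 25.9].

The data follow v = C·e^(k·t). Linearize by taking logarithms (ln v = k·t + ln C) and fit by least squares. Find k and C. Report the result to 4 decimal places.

Taking logs, ln v = k·t + ln C, so regress ln v on t.
Σt = 14.0000, Σ(t)² = 62.0000, Σln v = 10.6452, Σt·ln v = 40.3324.
Equations: 62.0000·k + 14.0000·ln C = 40.3324;  14.0000·k + 4·ln C = 10.6452.
Solving (det = 52.0000): k = 0.23648, ln C = 1.83360, so C = exp(1.83360) = 6.25640.

k = 0.2365, C = 6.2564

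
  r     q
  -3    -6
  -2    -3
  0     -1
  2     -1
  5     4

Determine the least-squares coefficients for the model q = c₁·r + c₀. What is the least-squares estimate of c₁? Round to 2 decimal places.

c₁ = 1.09

With design matrix M, MᵀM = [[42, 2]; [2, 5]] and Mᵀq = [42, -7]ᵀ.
Δ = 42·5 − 2² = 206.
c₁ = (42·5 − 2·(-7))/206 = 112/103; c₀ = (42·(-7) − 2·42)/206 = -189/103.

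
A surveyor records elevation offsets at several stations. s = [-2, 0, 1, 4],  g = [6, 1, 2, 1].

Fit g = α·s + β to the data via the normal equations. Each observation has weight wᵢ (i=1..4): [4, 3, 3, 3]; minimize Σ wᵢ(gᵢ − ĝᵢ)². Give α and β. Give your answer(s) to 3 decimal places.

α = -0.781, β = 3.190

Setting ∂/∂α … = 0 gives: 67·α + 7·β = -30;  7·α + 13·β = 36.
Determinant 67·13 − 7² = 822.
α = ((-30)·13 − 7·36)/822 = -107/137; β = (67·36 − 7·(-30))/822 = 437/137.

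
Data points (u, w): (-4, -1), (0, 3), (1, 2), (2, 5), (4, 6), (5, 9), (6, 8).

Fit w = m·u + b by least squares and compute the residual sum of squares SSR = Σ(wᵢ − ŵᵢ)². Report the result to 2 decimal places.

Forming XᵀX = [[98, 14]; [14, 7]] and Xᵀw = [133, 32]ᵀ gives XᵀX·[m, b]ᵀ = Xᵀw.
Eliminating b: 7·(row 1) − 14·(row 2) gives 490·m = 7·133 − 14·32 = 483, so m = 69/70.
Then b = (32 − 14·(69/70))/7 = 13/5.
Residuals: 12/35, 2/5, -111/70, 3/7, -19/35, 103/70, -18/35; SSR = 57/10.

SSR = 5.70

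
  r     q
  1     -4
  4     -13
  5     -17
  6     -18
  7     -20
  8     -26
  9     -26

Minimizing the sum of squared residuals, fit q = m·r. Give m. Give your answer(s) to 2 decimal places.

Sums needed: Σr·r = 272.
And Σr·q = -831.
So XᵀX·[m]ᵀ = Xᵀq: [[272]]·[m]ᵀ = [-831]ᵀ.
Hence m = -831 / 272 ≈ -3.05515.

m = -3.06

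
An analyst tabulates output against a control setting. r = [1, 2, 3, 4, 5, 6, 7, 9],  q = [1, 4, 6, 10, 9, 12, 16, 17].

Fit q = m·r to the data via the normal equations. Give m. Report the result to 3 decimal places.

The normal equations are: 221·m = 449.
Hence m = 449 / 221 ≈ 2.03167.

m = 2.032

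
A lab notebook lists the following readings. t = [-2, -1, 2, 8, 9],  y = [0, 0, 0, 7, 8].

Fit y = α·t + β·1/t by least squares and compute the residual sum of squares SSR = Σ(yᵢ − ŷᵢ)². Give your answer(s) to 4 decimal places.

SSR = 2.4208

Forming XᵀX = [[154, 5]; [5, 7921/5184]] and Xᵀy = [128, 127/72]ᵀ gives XᵀX·[α, β]ᵀ = Xᵀy.
det = 154·(7921/5184) − 5² = 545117/2592.
α = (128·(7921/5184) − 5·(127/72))/(545117/2592) = 484084/545117; β = (154·(127/72) − 5·128)/(545117/2592) = -954792/545117.
Residuals: 490772/545117, -470708/545117, -490772/545117, 62496/545117, 110268/545117; SSR = 1319616/545117.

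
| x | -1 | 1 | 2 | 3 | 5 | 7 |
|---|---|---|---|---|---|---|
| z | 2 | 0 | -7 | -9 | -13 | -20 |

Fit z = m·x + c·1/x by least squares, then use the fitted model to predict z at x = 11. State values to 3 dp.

AᵀA·[m, c]ᵀ = Aᵀz reads: 89·m + 6·c = -248;  6·m + (106789/44100)·c = -977/70.
(Σx·x = 89, Σx·1/x = 6, Σ1/x·1/x = 106789/44100, Σx·z = -248, Σ1/x·z = -977/70.)
Δ = 89·(106789/44100) − 6² = 7916621/44100.
m = ((-248)·(106789/44100) − 6·(-977/70))/(7916621/44100) = -22790612/7916621; c = (89·(-977/70) − 6·(-248))/(7916621/44100) = 10840410/7916621.
At x = 11: ẑ = (-22790612/7916621)·(11) + (10840410/7916621)·(1/11) = -2746823642/87082831.

ẑ = -31.543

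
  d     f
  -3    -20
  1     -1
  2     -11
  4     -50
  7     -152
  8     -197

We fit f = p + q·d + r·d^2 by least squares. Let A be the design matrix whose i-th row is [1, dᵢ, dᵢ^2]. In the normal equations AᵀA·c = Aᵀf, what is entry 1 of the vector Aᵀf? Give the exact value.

-431

Entry 1 ↔ basis 1, so (Aᵀf)_{1} = Σᵢ fᵢ = (1)·(-20) + (1)·(-1) + (1)·(-11) + (1)·(-50) + (1)·(-152) + (1)·(-197) = -431.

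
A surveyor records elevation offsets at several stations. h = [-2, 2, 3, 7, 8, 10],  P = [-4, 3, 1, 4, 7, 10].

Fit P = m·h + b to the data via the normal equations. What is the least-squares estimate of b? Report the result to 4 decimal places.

b = -1.3389

Forming XᵀX = [[230, 28]; [28, 6]] and XᵀP = [201, 21]ᵀ gives XᵀX·[m, b]ᵀ = XᵀP.
Determinant 230·6 − 28² = 596.
m = (201·6 − 28·21)/596 = 309/298; b = (230·21 − 28·201)/596 = -399/298.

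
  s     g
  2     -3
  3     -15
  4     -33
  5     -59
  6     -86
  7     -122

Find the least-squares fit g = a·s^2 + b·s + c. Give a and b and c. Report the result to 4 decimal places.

a = -2.7857, b = 1.2429, c = 5.9429

XᵀX·[a, b, c]ᵀ = Xᵀg reads: 4675·a + 783·b + 139·c = -11224;  783·a + 139·b + 27·c = -1848;  139·a + 27·b + 6·c = -318.
(Σs^2·s^2 = 4675, Σs^2·s = 783, Σs^2 = 139, Σs·s = 139, Σs = 27, Σ1 = 6, Σs^2·g = -11224, Σs·g = -1848, Σg = -318.)
Inverting the 3×3 Gram matrix, [a, b, c]ᵀ = [-39/14, 87/70, 208/35]ᵀ.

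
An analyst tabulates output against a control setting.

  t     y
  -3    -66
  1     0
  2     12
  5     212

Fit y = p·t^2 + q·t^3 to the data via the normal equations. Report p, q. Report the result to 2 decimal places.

p = -1.38, q = 1.97

With design matrix M, MᵀM = [[723, 2915]; [2915, 16419]] and Mᵀy = [4754, 28378]ᵀ.
Eliminating q: 16419·(row 1) − 2915·(row 2) gives 3373712·p = 16419·4754 − 2915·28378 = -4665944, so p = -583243/421714.
Then q = (28378 − 2915·(-583243/421714))/16419 = 832423/421714.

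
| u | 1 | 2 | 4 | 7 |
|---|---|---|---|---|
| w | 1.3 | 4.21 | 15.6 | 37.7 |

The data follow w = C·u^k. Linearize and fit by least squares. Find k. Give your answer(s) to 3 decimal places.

Let Y = ln w. Fitting Y = k·ln u + ln C by least squares:
Σln u = 4.0254, Σ(ln u)² = 6.1888, Σln w = 8.0768, Σln u·ln w = 11.8679.
Normal system: [[6.1888, 4.0254]; [4.0254, 4]]·[k, ln C]ᵀ = [11.8679, 8.0768]ᵀ.
Slope k = (n·Σln u·ln w − Σln u·Σln w)/(n·Σ(ln u)² − (Σln u)²) = (4·11.8679 − 4.0254·8.0768)/8.5519 = 1.74930; ln C = (Σln w − k·Σln u)/n = 0.25880.

k = 1.749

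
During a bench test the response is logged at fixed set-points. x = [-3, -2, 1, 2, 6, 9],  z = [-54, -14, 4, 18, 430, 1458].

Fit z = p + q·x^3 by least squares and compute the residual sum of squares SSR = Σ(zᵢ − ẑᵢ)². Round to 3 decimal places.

SSR = 10.852

Entries of MᵀM: Σ1 = 6, Σx^3 = 919, Σx^3·x^3 = 578955.
Right-hand side: Σz = 1842, Σx^3·z = 1157480.
Δ = 6·578955 − 919² = 2629169.
p = (1842·578955 − 919·1157480)/2629169 = 159470/154657; q = (6·1157480 − 919·1842)/2629169 = 308946/154657.
Residuals: -169406/154657, 146900/154657, 150212/154657, 152788/154657, -13424/5333, 108802/154657; SSR = 1678392/154657.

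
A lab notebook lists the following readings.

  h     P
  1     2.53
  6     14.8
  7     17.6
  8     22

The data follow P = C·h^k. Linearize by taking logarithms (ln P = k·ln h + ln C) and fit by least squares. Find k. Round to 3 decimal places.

k = 1.014

With ln Pᵢ as the transformed response and ln hᵢ as the regressor:
Σln h = 5.8171, Σ(ln h)² = 11.3210, Σln P = 9.5818, Σln h·ln P = 16.8364.
Equations: 11.3210·k + 5.8171·ln C = 16.8364;  5.8171·k + 4·ln C = 9.5818.
Solving (det = 11.4454): k = 1.01416, ln C = 0.92058.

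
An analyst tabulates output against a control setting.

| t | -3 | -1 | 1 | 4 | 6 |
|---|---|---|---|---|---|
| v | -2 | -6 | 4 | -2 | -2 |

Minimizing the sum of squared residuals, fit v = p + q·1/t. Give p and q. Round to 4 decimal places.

p = -1.6755, q = 4.5303

Normal-equation sums: Σ1 = 5, Σ1/t = 1/12, Σ1/t·1/t = 317/144.
For Xᵀv: Σv = -8, Σ1/t·v = 59/6.
XᵀX·[p, q]ᵀ = Xᵀv becomes [[5, 1/12]; [1/12, 317/144]]·[p, q]ᵀ = [-8, 59/6]ᵀ.
Δ = 5·(317/144) − (1/12)² = 11.
p = ((-8)·(317/144) − (1/12)·(59/6))/11 = -1327/792; q = (5·(59/6) − (1/12)·(-8))/11 = 299/66.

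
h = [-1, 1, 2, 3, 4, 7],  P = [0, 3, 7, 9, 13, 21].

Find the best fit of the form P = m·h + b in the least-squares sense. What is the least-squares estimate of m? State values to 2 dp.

m = 2.72

From the data, Σh·h = 80, Σh = 16, Σ1 = 6.
Right-hand side: Σh·P = 243, ΣP = 53.
So MᵀM·[m, b]ᵀ = MᵀP: [[80, 16]; [16, 6]]·[m, b]ᵀ = [243, 53]ᵀ.
Determinant 80·6 − 16² = 224.
m = (243·6 − 16·53)/224 = 305/112; b = (80·53 − 16·243)/224 = 11/7.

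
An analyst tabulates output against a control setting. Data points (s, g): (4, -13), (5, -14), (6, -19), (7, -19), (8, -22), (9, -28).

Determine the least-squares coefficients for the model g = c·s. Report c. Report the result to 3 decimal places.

c = -2.941

Forming MᵀM = [[271]] and Mᵀg = [-797]ᵀ gives MᵀM·[c]ᵀ = Mᵀg.
Hence c = -797 / 271 ≈ -2.94096.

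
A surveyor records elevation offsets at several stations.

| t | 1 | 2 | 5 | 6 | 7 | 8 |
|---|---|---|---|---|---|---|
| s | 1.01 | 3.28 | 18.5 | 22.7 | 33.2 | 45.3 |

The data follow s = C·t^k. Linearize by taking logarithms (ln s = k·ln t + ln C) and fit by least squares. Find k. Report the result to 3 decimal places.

Linearized form: ln s = k·ln t + ln C. From the 6 transformed points,
AᵀA = [[14.3918, 8.1197]; [8.1197, 6]], rhs = [25.8590, 14.5538]ᵀ  (here Σln t = 8.1197, Σ(ln t)² = 14.3918, Σln s = 14.5538, Σln t·ln s = 25.8590).
Slope k = (n·Σln t·ln s − Σln t·Σln s)/(n·Σ(ln t)² − (Σln t)²) = (6·25.8590 − 8.1197·14.5538)/20.4213 = 1.81095; ln C = (Σln s − k·Σln t)/n = -0.02510.

k = 1.811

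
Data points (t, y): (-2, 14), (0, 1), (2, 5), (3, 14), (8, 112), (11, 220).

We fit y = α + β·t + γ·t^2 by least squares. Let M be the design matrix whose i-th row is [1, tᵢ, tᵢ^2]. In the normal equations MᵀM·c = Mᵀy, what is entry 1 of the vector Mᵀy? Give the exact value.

Entry 1 ↔ basis 1, so (Mᵀy)_{1} = Σᵢ yᵢ = (1)·(14) + (1)·(1) + (1)·(5) + (1)·(14) + (1)·(112) + (1)·(220) = 366.

366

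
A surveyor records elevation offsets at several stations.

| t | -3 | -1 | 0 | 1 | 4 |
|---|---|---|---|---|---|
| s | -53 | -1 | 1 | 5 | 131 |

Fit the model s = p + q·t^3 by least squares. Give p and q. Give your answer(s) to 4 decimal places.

Sums needed: Σ1 = 5, Σt^3 = 37, Σt^3·t^3 = 4827.
Right-hand side: Σs = 83, Σt^3·s = 9821.
Determinant 5·4827 − 37² = 22766.
p = (83·4827 − 37·9821)/22766 = 18632/11383; q = (5·9821 − 37·83)/22766 = 23017/11383.

p = 1.6368, q = 2.0221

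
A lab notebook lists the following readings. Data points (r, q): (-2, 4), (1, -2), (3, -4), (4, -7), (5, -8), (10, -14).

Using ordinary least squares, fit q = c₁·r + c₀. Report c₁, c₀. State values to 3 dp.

Setting ∂/∂c₁ … = 0 gives: 155·c₁ + 21·c₀ = -230;  21·c₁ + 6·c₀ = -31.
(Σr·r = 155, Σr = 21, Σ1 = 6, Σr·q = -230, Σq = -31.)
Eliminating c₀: 6·(row 1) − 21·(row 2) gives 489·c₁ = 6·(-230) − 21·(-31) = -729, so c₁ = -243/163.
Then c₀ = ((-31) − 21·(-243/163))/6 = 25/489.

c₁ = -1.491, c₀ = 0.051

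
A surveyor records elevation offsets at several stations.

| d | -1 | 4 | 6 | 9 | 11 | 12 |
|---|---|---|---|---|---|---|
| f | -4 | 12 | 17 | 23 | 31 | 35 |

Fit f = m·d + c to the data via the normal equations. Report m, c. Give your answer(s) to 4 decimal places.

Entries of MᵀM: Σd·d = 399, Σd = 41, Σ1 = 6.
Right-hand side: Σd·f = 1122, Σf = 114.
Determinant 399·6 − 41² = 713.
m = (1122·6 − 41·114)/713 = 2058/713; c = (399·114 − 41·1122)/713 = -516/713.

m = 2.8864, c = -0.7237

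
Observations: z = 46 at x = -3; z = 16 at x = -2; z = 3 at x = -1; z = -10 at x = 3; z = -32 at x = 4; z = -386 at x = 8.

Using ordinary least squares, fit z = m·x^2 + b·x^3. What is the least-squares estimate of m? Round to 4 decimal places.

Normal-equation sums: Σx^2·x^2 = 4531, Σx^2·x^3 = 33759, Σx^3·x^3 = 267763.
For Aᵀz: Σx^2·z = -24825, Σx^3·z = -201323.
Normal equations: [[4531, 33759]; [33759, 267763]]·[m, b]ᵀ = [-24825, -201323]ᵀ.
Δ = 4531·267763 − 33759² = 73564072.
m = ((-24825)·267763 − 33759·(-201323))/73564072 = 74623341/36782036; b = (4531·(-201323) − 33759·(-24825))/73564072 = -37063669/36782036.

m = 2.0288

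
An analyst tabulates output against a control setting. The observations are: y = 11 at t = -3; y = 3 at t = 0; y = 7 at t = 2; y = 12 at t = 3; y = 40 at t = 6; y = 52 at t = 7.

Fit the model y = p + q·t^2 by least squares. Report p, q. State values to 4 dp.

p = 2.7552, q = 1.0137

Normal-equation sums: Σ1 = 6, Σt^2 = 107, Σt^2·t^2 = 3875.
And Σy = 125, Σt^2·y = 4223.
So XᵀX·[p, q]ᵀ = Xᵀy: [[6, 107]; [107, 3875]]·[p, q]ᵀ = [125, 4223]ᵀ.
Eliminating q: 3875·(row 1) − 107·(row 2) gives 11801·p = 3875·125 − 107·4223 = 32514, so p = 32514/11801.
Then q = (4223 − 107·(32514/11801))/3875 = 11963/11801.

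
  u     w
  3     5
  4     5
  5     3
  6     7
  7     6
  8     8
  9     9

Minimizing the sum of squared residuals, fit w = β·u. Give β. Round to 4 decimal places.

From the data, Σu·u = 280.
And Σu·w = 279.
Normal equations: [[280]]·[β]ᵀ = [279]ᵀ.
β = 279/280 = 0.996429.

β = 0.9964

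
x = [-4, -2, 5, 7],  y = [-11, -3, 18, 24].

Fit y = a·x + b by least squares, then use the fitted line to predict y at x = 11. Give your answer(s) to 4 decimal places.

The normal system AᵀA·[a, b]ᵀ = Aᵀy is [[94, 6]; [6, 4]]·[a, b]ᵀ = [308, 28]ᵀ.
Δ = 94·4 − 6² = 340.
a = (308·4 − 6·28)/340 = 266/85; b = (94·28 − 6·308)/340 = 196/85.
At x = 11: ŷ = (266/85)·(11) + (196/85)·(1) = 3122/85.

ŷ = 36.7294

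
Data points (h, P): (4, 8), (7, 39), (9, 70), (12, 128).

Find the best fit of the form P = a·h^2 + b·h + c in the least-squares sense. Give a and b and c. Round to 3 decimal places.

From the data, Σh^2·h^2 = 29954, Σh^2·h = 2864, Σh^2 = 290, Σh·h = 290, Σh = 32, Σ1 = 4.
Right-hand side: Σh^2·P = 26141, Σh·P = 2471, ΣP = 245.
Inverting the 3×3 Gram matrix, [a, b, c]ᵀ = [9/10, 107/170, -768/85]ᵀ.

a = 0.900, b = 0.629, c = -9.035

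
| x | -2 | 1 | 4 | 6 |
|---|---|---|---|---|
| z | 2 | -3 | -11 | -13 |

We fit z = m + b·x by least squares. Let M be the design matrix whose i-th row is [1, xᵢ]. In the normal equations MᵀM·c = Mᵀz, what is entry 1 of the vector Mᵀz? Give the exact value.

Entry 1 ↔ basis 1, so (Mᵀz)_{1} = Σᵢ zᵢ = (1)·(2) + (1)·(-3) + (1)·(-11) + (1)·(-13) = -25.

-25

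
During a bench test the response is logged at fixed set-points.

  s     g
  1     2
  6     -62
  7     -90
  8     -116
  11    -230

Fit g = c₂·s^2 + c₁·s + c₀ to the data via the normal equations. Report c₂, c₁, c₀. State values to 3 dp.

Normal-equation sums: Σs^2·s^2 = 22435, Σs^2·s = 2403, Σs^2 = 271, Σs·s = 271, Σs = 33, Σ1 = 5.
And Σs^2·g = -41894, Σs·g = -4458, Σg = -496.
So XᵀX·[c₂, c₁, c₀]ᵀ = Xᵀg: [[22435, 2403, 271]; [2403, 271, 33]; [271, 33, 5]]·[c₂, c₁, c₀]ᵀ = [-41894, -4458, -496]ᵀ.
Inverting the 3×3 Gram matrix, [c₂, c₁, c₀]ᵀ = [-88599/43303, 59157/43303, 115972/43303]ᵀ.

c₂ = -2.046, c₁ = 1.366, c₀ = 2.678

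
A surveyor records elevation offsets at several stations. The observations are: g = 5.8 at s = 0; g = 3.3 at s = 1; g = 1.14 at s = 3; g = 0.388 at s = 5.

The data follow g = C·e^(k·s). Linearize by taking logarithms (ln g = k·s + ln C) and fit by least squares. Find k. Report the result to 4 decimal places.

k = -0.5392

With ln gᵢ as the transformed response and sᵢ as the regressor:
Σs = 9.0000, Σ(s)² = 35.0000, Σln g = 2.1361, Σs·ln g = -3.1467.
Normal system: [[35.0000, 9.0000]; [9.0000, 4]]·[k, ln C]ᵀ = [-3.1467, 2.1361]ᵀ.
Δ = 35.0000·4 − (9.0000)² = 59.0000; k = (-3.1467·4 − 9.0000·2.1361)/59.0000 = -0.53918, ln C = (35.0000·2.1361 − 9.0000·-3.1467)/59.0000 = 1.74717.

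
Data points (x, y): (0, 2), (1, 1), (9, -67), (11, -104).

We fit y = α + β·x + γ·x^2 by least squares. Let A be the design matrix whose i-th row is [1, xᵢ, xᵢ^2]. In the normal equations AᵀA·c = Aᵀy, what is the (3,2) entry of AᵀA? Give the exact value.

2061

Row 3 ↔ basis x^2, column 2 ↔ basis x, so (AᵀA)_{3,2} = Σᵢ (x^2)·(x) = (0)·(0) + (1)·(1) + (81)·(9) + (121)·(11) = 2061.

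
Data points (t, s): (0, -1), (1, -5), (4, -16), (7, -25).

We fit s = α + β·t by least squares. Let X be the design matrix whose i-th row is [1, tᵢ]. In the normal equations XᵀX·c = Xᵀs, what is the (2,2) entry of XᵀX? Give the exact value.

Row 2 ↔ basis t, column 2 ↔ basis t, so (XᵀX)_{2,2} = Σᵢ (t)·(t) = (0)·(0) + (1)·(1) + (4)·(4) + (7)·(7) = 66.

66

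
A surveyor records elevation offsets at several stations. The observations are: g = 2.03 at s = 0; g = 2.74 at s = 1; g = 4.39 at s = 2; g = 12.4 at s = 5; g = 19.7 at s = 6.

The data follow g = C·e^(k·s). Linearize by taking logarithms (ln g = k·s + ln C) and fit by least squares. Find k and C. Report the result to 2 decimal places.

Let Y = ln g. Fitting Y = k·s + ln C by least squares:
Sums: Σs = 14.0000, Σ(s)² = 66.0000, Σln g = 8.6936, Σs·ln g = 34.4388.
Normal system: [[66.0000, 14.0000]; [14.0000, 5]]·[k, ln C]ᵀ = [34.4388, 8.6936]ᵀ.
Slope k = (n·Σs·ln g − Σs·Σln g)/(n·Σ(s)² − (Σs)²) = (5·34.4388 − 14.0000·8.6936)/134.0000 = 0.37674; ln C = (Σln g − k·Σs)/n = 0.68386, so C = exp(0.68386) = 1.98150.

k = 0.38, C = 1.98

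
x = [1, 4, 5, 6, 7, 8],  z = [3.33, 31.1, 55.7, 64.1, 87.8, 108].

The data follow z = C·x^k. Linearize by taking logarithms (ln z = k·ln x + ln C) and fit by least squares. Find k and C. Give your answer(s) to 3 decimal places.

k = 1.680, C = 3.306

Linearized form: ln z = k·ln x + ln C. From the 6 transformed points,
Σln x = 8.8128, Σ(ln x)² = 15.8331, Σln z = 21.9778, Σln x·ln z = 37.1337.
Equations: 15.8331·k + 8.8128·ln C = 37.1337;  8.8128·k + 6·ln C = 21.9778.
Slope k = (n·Σln x·ln z − Σln x·Σln z)/(n·Σ(ln x)² − (Σln x)²) = (6·37.1337 − 8.8128·21.9778)/17.3327 = 1.67979; ln C = (Σln z − k·Σln x)/n = 1.19568, so C = exp(1.19568) = 3.30580.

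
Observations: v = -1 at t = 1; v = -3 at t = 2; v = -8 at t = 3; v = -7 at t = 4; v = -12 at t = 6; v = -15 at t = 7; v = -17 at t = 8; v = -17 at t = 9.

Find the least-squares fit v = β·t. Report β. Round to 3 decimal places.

AᵀA·[β]ᵀ = Aᵀv reads: 260·β = -525.
(Σt·t = 260, Σt·v = -525.)
β = (-525)/260 = -2.01923.

β = -2.019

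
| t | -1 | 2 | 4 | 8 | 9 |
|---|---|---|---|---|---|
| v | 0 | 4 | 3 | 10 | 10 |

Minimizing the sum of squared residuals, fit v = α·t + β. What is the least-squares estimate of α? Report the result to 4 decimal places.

α = 1.0289

Normal-equation sums: Σt·t = 166, Σt = 22, Σ1 = 5.
Right-hand side: Σt·v = 190, Σv = 27.
det = 166·5 − 22² = 346.
α = (190·5 − 22·27)/346 = 178/173; β = (166·27 − 22·190)/346 = 151/173.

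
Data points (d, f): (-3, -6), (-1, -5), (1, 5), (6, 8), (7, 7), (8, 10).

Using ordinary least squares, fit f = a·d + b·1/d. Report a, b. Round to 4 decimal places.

a = 1.1294, b = 4.0493

Compute the Gram sums: Σd·d = 160, Σd·1/d = 6, Σ1/d·1/d = 61385/28224.
For Mᵀf: Σd·f = 205, Σ1/d·f = 187/12.
MᵀM·[a, b]ᵀ = Mᵀf becomes [[160, 6]; [6, 61385/28224]]·[a, b]ᵀ = [205, 187/12]ᵀ.
Δ = 160·(61385/28224) − 6² = 275173/882.
a = (205·(61385/28224) − 6·(187/12))/(275173/882) = 9944981/8805536; b = (160·(187/12) − 6·205)/(275173/882) = 1114260/275173.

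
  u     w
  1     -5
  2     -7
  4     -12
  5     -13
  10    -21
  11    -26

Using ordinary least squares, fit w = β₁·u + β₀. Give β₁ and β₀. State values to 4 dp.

Normal-equation sums: Σu·u = 267, Σu = 33, Σ1 = 6.
Right-hand side: Σu·w = -628, Σw = -84.
Δ = 267·6 − 33² = 513.
β₁ = ((-628)·6 − 33·(-84))/513 = -332/171; β₀ = (267·(-84) − 33·(-628))/513 = -568/171.

β₁ = -1.9415, β₀ = -3.3216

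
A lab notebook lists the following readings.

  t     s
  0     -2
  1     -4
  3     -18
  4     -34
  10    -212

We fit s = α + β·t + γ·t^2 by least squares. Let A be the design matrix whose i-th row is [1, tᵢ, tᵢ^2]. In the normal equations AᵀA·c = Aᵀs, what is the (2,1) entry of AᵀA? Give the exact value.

18

Row 2 ↔ basis t, column 1 ↔ basis 1, so (AᵀA)_{2,1} = Σᵢ t = (0)·(1) + (1)·(1) + (3)·(1) + (4)·(1) + (10)·(1) = 18.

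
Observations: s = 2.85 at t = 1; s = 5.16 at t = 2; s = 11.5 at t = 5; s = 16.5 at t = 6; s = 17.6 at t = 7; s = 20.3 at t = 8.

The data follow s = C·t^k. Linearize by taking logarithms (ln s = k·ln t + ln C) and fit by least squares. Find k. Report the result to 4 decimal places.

k = 0.9520

Let Y = ln s. Fitting Y = k·ln t + ln C by least squares:
AᵀA = [[14.3918, 8.1197]; [8.1197, 6]], rhs = [21.9322, 13.8125]ᵀ  (here Σln t = 8.1197, Σ(ln t)² = 14.3918, Σln s = 13.8125, Σln t·ln s = 21.9322).
Δ = 14.3918·6 − (8.1197)² = 20.4213; k = (21.9322·6 − 8.1197·13.8125)/20.4213 = 0.95196, ln C = (14.3918·13.8125 − 8.1197·21.9322)/20.4213 = 1.01380.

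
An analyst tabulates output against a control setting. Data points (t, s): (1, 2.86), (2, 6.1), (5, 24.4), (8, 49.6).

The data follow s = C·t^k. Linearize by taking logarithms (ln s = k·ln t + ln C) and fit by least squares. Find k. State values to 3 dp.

k = 1.389

Taking logs, ln s = k·ln t + ln C, so regress ln s on ln t.
Sums: Σln t = 4.3820, Σ(ln t)² = 7.3948, Σln s = 9.9577, Σln t·ln s = 14.5130.
Normal system: [[7.3948, 4.3820]; [4.3820, 4]]·[k, ln C]ᵀ = [14.5130, 9.9577]ᵀ.
Solving (det = 10.3771): k = 1.38933, ln C = 0.96740.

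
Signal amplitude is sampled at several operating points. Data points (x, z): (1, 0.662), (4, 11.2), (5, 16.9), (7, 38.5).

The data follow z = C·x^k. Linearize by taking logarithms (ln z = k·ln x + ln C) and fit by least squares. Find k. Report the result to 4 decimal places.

Linearized form: ln z = k·ln x + ln C. From the 4 transformed points,
Σln x = 4.9416, Σ(ln x)² = 8.2987, Σln z = 8.4814, Σln x·ln z = 15.0034.
Equations: 8.2987·k + 4.9416·ln C = 15.0034;  4.9416·k + 4·ln C = 8.4814.
Slope k = (n·Σln x·ln z − Σln x·Σln z)/(n·Σ(ln x)² − (Σln x)²) = (4·15.0034 − 4.9416·8.4814)/8.7748 = 2.06290; ln C = (Σln z − k·Σln x)/n = -0.42818.

k = 2.0629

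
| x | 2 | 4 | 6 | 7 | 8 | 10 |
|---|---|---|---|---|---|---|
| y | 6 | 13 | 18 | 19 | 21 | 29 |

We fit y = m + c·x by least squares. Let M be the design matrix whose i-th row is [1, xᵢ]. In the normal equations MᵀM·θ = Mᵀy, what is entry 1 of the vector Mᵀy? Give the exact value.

Entry 1 ↔ basis 1, so (Mᵀy)_{1} = Σᵢ yᵢ = (1)·(6) + (1)·(13) + (1)·(18) + (1)·(19) + (1)·(21) + (1)·(29) = 106.

106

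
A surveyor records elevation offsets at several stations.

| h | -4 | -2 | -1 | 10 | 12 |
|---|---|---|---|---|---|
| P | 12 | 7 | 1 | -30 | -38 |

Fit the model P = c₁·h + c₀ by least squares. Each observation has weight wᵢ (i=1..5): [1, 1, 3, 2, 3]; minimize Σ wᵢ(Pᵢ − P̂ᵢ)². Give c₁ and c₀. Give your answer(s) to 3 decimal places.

c₁ = -3.038, c₀ = -0.924

AᵀWA·[c₁, c₀]ᵀ = AᵀWP reads: 655·c₁ + 47·c₀ = -2033;  47·c₁ + 10·c₀ = -152.
Eliminating c₀: 10·(row 1) − 47·(row 2) gives 4341·c₁ = 10·(-2033) − 47·(-152) = -13186, so c₁ = -13186/4341.
Then c₀ = ((-152) − 47·(-13186/4341))/10 = -4009/4341.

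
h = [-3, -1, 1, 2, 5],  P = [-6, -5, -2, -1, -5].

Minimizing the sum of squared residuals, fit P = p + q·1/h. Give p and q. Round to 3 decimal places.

Compute the Gram sums: Σ1 = 5, Σ1/h = 11/30, Σ1/h·1/h = 2161/900.
Moment sums: ΣP = -19, Σ1/h·P = 7/2.
MᵀM·[p, q]ᵀ = MᵀP becomes [[5, 11/30]; [11/30, 2161/900]]·[p, q]ᵀ = [-19, 7/2]ᵀ.
Eliminating q: (2161/900)·(row 1) − (11/30)·(row 2) gives (2671/225)·p = (2161/900)·(-19) − (11/30)·(7/2) = -21107/450, so p = -21107/5342.
Then q = ((7/2) − (11/30)·(-21107/5342))/(2161/900) = 5505/2671.

p = -3.951, q = 2.061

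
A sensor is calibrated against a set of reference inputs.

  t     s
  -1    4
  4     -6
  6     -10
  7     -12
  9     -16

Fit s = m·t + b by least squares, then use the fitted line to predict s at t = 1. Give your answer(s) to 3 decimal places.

From the data, Σt·t = 183, Σt = 25, Σ1 = 5.
And Σt·s = -316, Σs = -40.
det = 183·5 − 25² = 290.
m = ((-316)·5 − 25·(-40))/290 = -2; b = (183·(-40) − 25·(-316))/290 = 2.
At t = 1: ŝ = (-2)·(1) + (2)·(1) = 0.

ŝ = 0.000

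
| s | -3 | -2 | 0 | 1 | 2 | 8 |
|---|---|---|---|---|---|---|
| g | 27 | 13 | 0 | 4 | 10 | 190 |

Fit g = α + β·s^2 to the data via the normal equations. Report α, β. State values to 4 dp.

Normal-equation sums: Σ1 = 6, Σs^2 = 82, Σs^2·s^2 = 4210.
And Σg = 244, Σs^2·g = 12499.
XᵀX·[α, β]ᵀ = Xᵀg becomes [[6, 82]; [82, 4210]]·[α, β]ᵀ = [244, 12499]ᵀ.
Determinant 6·4210 − 82² = 18536.
α = (244·4210 − 82·12499)/18536 = 1161/9268; β = (6·12499 − 82·244)/18536 = 27493/9268.

α = 0.1253, β = 2.9664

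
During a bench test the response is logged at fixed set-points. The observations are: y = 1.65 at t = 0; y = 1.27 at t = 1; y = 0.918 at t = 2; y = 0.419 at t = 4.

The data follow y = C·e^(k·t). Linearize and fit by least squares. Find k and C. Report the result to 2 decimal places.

Linearized form: ln y = k·t + ln C. From the 4 transformed points,
Σt = 7.0000, Σ(t)² = 21.0000, Σln y = -0.2157, Σt·ln y = -3.4116.
Equations: 21.0000·k + 7.0000·ln C = -3.4116;  7.0000·k + 4·ln C = -0.2157.
Δ = 21.0000·4 − (7.0000)² = 35.0000; k = (-3.4116·4 − 7.0000·-0.2157)/35.0000 = -0.34677, ln C = (21.0000·-0.2157 − 7.0000·-3.4116)/35.0000 = 0.55294, so C = exp(0.55294) = 1.73835.

k = -0.35, C = 1.74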